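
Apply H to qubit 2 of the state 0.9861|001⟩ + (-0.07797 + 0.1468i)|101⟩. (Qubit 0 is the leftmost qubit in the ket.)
0.6973|000⟩ - 0.6973|001⟩ + (-0.05513 + 0.1038i)|100⟩ + (0.05513 - 0.1038i)|101⟩

H on qubit 2 mixes each pair of kets that differ only in qubit 2: amplitudes (a, b) of (|…0…⟩, |…1…⟩) become ((a + b)/√2, (a − b)/√2). Kets absent from the input have amplitude 0.
(|000⟩, |001⟩): (a, b) = (0, 0.9861) → (0.6973, -0.6973)
(|100⟩, |101⟩): (a, b) = (0, (-0.07797 + 0.1468i)) → ((-0.05513 + 0.1038i), (0.05513 - 0.1038i))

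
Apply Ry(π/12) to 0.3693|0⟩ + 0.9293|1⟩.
0.2448|0⟩ + 0.9696|1⟩

Ry(π/12) = [[cos(θ/2), −sin(θ/2)], [sin(θ/2), cos(θ/2)]]; θ = π/12, cos(θ/2) ≈ 0.991445, sin(θ/2) ≈ 0.130526.
With a = amp(|0⟩) = 0.3693 and b = amp(|1⟩) = 0.9293:
new amp(|0⟩) = (0.991445)·a + (-0.130526)·b = 0.2448
new amp(|1⟩) = (0.130526)·a + (0.991445)·b = 0.9696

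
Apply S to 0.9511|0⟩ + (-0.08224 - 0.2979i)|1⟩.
0.9511|0⟩ + (0.2979 - 0.08224i)|1⟩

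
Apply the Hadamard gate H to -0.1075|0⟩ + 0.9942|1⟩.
0.627|0⟩ - 0.779|1⟩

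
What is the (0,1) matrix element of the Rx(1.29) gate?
-0.6012i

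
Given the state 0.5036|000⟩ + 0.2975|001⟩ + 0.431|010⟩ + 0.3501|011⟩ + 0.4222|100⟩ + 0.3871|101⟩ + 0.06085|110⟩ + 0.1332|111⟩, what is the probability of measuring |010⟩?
0.1858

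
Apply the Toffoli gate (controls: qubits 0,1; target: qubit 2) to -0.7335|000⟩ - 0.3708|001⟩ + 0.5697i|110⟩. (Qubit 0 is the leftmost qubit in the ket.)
-0.7335|000⟩ - 0.3708|001⟩ + 0.5697i|111⟩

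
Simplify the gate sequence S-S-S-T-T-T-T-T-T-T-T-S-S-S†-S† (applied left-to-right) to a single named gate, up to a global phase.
S†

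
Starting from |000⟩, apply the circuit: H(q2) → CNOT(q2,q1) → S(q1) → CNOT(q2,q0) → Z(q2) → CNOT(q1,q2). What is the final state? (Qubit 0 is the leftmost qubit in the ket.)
1/√2|000⟩ - (1/√2)i|110⟩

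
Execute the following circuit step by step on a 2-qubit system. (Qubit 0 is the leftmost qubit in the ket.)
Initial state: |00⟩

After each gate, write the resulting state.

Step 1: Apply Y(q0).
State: i|10⟩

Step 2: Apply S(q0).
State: -|10⟩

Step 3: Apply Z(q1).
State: -|10⟩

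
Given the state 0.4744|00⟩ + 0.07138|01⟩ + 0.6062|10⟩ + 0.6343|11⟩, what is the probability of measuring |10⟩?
0.3675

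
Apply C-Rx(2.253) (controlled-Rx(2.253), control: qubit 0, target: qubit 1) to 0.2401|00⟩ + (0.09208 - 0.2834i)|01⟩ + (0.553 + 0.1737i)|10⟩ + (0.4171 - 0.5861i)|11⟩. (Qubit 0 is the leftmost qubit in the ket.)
0.2401|00⟩ + (0.09208 - 0.2834i)|01⟩ + (-0.2915 - 0.3019i)|10⟩ + (0.3361 - 0.7512i)|11⟩

C-Rx(2.253) leaves the control-|0⟩ kets |00⟩, |01⟩ unchanged and applies Rx(2.253) to qubit 1 on the control-|1⟩ pair (|10⟩, |11⟩).
Rx(2.253) = [[cos(θ/2), −i·sin(θ/2)], [−i·sin(θ/2), cos(θ/2)]]; θ = 2.253, cos(θ/2) ≈ 0.429823, sin(θ/2) ≈ 0.902913.
With a = amp(|10⟩) = (0.553 + 0.1737i) and b = amp(|11⟩) = (0.4171 - 0.5861i):
new amp(|10⟩) = (0.429823)·a + (-0.902913i)·b = (-0.2915 - 0.3019i)
new amp(|11⟩) = (-0.902913i)·a + (0.429823)·b = (0.3361 - 0.7512i)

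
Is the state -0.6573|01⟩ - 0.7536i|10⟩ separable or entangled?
Entangled

Writing the state as a|00⟩ + b|01⟩ + c|10⟩ + d|11⟩, it is a product state iff ad − bc = 0.
Here (a, b, c, d) = (0, -0.6573, -0.7536i, 0): ad − bc = (0)(0) − (-0.6573)(-0.7536i) = -0.4953i ≠ 0, so the state is entangled.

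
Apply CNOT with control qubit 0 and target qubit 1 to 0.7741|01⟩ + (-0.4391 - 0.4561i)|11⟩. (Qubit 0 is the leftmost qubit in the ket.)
0.7741|01⟩ + (-0.4391 - 0.4561i)|10⟩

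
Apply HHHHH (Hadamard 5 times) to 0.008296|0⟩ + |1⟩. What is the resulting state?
0.713|0⟩ - 0.7012|1⟩

H² = I, so H^5 = H: a single Hadamard. With (a, b) = (0.008296, 1), H gives ((a + b)/√2, (a − b)/√2) = (0.713, -0.7012).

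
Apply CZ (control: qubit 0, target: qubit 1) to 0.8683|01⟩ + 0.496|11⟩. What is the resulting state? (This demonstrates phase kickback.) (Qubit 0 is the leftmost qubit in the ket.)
0.8683|01⟩ - 0.496|11⟩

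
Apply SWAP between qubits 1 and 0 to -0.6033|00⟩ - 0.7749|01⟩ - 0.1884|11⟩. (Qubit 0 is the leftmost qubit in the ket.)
-0.6033|00⟩ - 0.7749|10⟩ - 0.1884|11⟩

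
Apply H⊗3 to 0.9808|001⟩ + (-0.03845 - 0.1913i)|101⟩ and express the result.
(0.3332 - 0.06763i)|000⟩ + (-0.3332 + 0.06763i)|001⟩ + (0.3332 - 0.06763i)|010⟩ + (-0.3332 + 0.06763i)|011⟩ + (0.3604 + 0.06763i)|100⟩ + (-0.3604 - 0.06763i)|101⟩ + (0.3604 + 0.06763i)|110⟩ + (-0.3604 - 0.06763i)|111⟩

H⊗3 gives amp(|y⟩) = (1/2√2) Σ_x (−1)^(x·y) amp(|x⟩), where x·y is the number of positions in which both x and y have a 1.
|000⟩: (0.9808 + (-0.03845 - 0.1913i))/(2√2) = (0.3332 - 0.06763i)
|001⟩: (-0.9808 - (-0.03845 - 0.1913i))/(2√2) = (-0.3332 + 0.06763i)
|010⟩: (0.9808 + (-0.03845 - 0.1913i))/(2√2) = (0.3332 - 0.06763i)
|011⟩: (-0.9808 - (-0.03845 - 0.1913i))/(2√2) = (-0.3332 + 0.06763i)
|100⟩: (0.9808 - (-0.03845 - 0.1913i))/(2√2) = (0.3604 + 0.06763i)
|101⟩: (-0.9808 + (-0.03845 - 0.1913i))/(2√2) = (-0.3604 - 0.06763i)
|110⟩: (0.9808 - (-0.03845 - 0.1913i))/(2√2) = (0.3604 + 0.06763i)
|111⟩: (-0.9808 + (-0.03845 - 0.1913i))/(2√2) = (-0.3604 - 0.06763i)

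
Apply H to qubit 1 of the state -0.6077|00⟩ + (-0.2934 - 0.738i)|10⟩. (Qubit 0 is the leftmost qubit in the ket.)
-0.4297|00⟩ - 0.4297|01⟩ + (-0.2075 - 0.5218i)|10⟩ + (-0.2075 - 0.5218i)|11⟩

H on qubit 1 mixes each pair of kets that differ only in qubit 1: amplitudes (a, b) of (|…0…⟩, |…1…⟩) become ((a + b)/√2, (a − b)/√2). Kets absent from the input have amplitude 0.
(|00⟩, |01⟩): (a, b) = (-0.6077, 0) → (-0.4297, -0.4297)
(|10⟩, |11⟩): (a, b) = ((-0.2934 - 0.738i), 0) → ((-0.2075 - 0.5218i), (-0.2075 - 0.5218i))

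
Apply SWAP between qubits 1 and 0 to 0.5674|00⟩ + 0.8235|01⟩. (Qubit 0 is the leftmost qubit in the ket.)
0.5674|00⟩ + 0.8235|10⟩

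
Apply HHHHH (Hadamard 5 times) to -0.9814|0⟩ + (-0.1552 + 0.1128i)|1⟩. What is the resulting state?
(-0.8037 + 0.07976i)|0⟩ + (-0.5842 - 0.07976i)|1⟩

H² = I, so H^5 = H: a single Hadamard. With (a, b) = (-0.9814, (-0.1552 + 0.1128i)), H gives ((a + b)/√2, (a − b)/√2) = ((-0.8037 + 0.07976i), (-0.5842 - 0.07976i)).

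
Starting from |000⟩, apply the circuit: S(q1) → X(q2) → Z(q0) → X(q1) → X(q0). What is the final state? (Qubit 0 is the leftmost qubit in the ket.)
|111⟩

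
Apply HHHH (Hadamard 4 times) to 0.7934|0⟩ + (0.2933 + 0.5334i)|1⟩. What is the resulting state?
0.7934|0⟩ + (0.2933 + 0.5334i)|1⟩

H² = I, so an even number of Hadamards cancels: H^4 = I and the state is unchanged.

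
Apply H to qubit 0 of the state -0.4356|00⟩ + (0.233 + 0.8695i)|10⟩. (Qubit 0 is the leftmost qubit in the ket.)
(-0.1433 + 0.6148i)|00⟩ + (-0.4728 - 0.6148i)|10⟩

H on qubit 0 mixes each pair of kets that differ only in qubit 0: amplitudes (a, b) of (|…0…⟩, |…1…⟩) become ((a + b)/√2, (a − b)/√2). Kets absent from the input have amplitude 0.
(|00⟩, |10⟩): (a, b) = (-0.4356, (0.233 + 0.8695i)) → ((-0.1433 + 0.6148i), (-0.4728 - 0.6148i))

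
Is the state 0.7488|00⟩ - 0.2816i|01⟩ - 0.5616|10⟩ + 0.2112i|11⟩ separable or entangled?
Separable

Writing the state as a|00⟩ + b|01⟩ + c|10⟩ + d|11⟩, it is a product state iff ad − bc = 0.
Here (a, b, c, d) = (0.7488, -0.2816i, -0.5616, 0.2112i): ad − bc = (0.7488)(0.2112i) − (-0.2816i)(-0.5616) = 0, so the state is separable.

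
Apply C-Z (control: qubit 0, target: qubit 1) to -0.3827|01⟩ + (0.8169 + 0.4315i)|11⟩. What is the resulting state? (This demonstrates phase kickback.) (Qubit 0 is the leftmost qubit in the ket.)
-0.3827|01⟩ + (-0.8169 - 0.4315i)|11⟩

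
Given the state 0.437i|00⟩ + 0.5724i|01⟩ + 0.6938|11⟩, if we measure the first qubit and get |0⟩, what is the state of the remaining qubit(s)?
0.6068i|0⟩ + 0.7948i|1⟩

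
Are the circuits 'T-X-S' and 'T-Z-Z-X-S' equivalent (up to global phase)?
Yes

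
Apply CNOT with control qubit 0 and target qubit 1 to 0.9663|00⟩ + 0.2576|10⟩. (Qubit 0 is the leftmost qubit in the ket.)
0.9663|00⟩ + 0.2576|11⟩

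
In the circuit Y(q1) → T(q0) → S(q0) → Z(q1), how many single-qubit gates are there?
4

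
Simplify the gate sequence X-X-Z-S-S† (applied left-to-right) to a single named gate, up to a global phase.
Z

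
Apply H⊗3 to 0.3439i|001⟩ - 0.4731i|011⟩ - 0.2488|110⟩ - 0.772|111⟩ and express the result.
(-0.3609 - 0.04568i)|000⟩ + (0.185 + 0.04568i)|001⟩ + (0.3609 + 0.2889i)|010⟩ + (-0.185 - 0.2889i)|011⟩ + (0.3609 - 0.04568i)|100⟩ + (-0.185 + 0.04568i)|101⟩ + (-0.3609 + 0.2889i)|110⟩ + (0.185 - 0.2889i)|111⟩

H⊗3 gives amp(|y⟩) = (1/2√2) Σ_x (−1)^(x·y) amp(|x⟩), where x·y is the number of positions in which both x and y have a 1.
|000⟩: (0.3439i - 0.4731i - 0.2488 - 0.772)/(2√2) = (-0.3609 - 0.04568i)
|001⟩: (-0.3439i + 0.4731i - 0.2488 + 0.772)/(2√2) = (0.185 + 0.04568i)
|010⟩: (0.3439i + 0.4731i + 0.2488 + 0.772)/(2√2) = (0.3609 + 0.2889i)
|011⟩: (-0.3439i - 0.4731i + 0.2488 - 0.772)/(2√2) = (-0.185 - 0.2889i)
|100⟩: (0.3439i - 0.4731i + 0.2488 + 0.772)/(2√2) = (0.3609 - 0.04568i)
|101⟩: (-0.3439i + 0.4731i + 0.2488 - 0.772)/(2√2) = (-0.185 + 0.04568i)
|110⟩: (0.3439i + 0.4731i - 0.2488 - 0.772)/(2√2) = (-0.3609 + 0.2889i)
|111⟩: (-0.3439i - 0.4731i - 0.2488 + 0.772)/(2√2) = (0.185 - 0.2889i)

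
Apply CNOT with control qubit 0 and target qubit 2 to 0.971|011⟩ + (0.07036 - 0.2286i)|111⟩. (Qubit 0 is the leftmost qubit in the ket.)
0.971|011⟩ + (0.07036 - 0.2286i)|110⟩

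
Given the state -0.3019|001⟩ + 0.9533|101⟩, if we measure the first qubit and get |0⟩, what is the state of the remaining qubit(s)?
-|01⟩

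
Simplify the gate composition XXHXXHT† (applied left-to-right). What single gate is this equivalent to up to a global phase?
T†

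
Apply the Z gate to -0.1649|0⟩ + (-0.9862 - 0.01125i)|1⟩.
-0.1649|0⟩ + (0.9862 + 0.01125i)|1⟩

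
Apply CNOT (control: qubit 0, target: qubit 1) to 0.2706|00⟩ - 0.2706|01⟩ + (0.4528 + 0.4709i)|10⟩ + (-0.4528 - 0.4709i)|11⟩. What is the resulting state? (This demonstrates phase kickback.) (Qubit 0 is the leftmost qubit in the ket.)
0.2706|00⟩ - 0.2706|01⟩ + (-0.4528 - 0.4709i)|10⟩ + (0.4528 + 0.4709i)|11⟩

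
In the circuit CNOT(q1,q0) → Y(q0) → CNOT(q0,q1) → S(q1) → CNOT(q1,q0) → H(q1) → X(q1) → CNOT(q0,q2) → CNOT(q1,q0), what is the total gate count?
9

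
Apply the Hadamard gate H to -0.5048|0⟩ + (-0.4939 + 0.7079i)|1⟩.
(-0.7062 + 0.5006i)|0⟩ + (-0.007707 - 0.5006i)|1⟩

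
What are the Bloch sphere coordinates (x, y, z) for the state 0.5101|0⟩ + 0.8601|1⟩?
(0.8775, 0, -0.4796)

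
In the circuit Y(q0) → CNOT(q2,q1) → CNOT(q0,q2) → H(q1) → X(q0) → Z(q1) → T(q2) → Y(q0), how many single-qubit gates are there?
6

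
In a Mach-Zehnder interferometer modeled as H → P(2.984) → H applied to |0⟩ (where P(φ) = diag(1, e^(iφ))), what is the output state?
(0.006196 + 0.07847i)|0⟩ + (0.9938 - 0.07847i)|1⟩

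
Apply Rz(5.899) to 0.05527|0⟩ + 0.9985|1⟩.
(-0.05425 - 0.01055i)|0⟩ + (-0.9801 + 0.1906i)|1⟩

Rz(5.899) = [[e^(−iθ/2), 0], [0, e^(iθ/2)]] with e^(±iθ/2) = cos(θ/2) ± i·sin(θ/2); θ = 5.899, cos(θ/2) ≈ -0.981607, sin(θ/2) ≈ 0.190913.
With a = amp(|0⟩) = 0.05527 and b = amp(|1⟩) = 0.9985:
new amp(|0⟩) = (-0.981607 - 0.190913i)·a = (-0.05425 - 0.01055i)
new amp(|1⟩) = (-0.981607 + 0.190913i)·b = (-0.9801 + 0.1906i)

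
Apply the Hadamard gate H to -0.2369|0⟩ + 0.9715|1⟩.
0.5194|0⟩ - 0.8545|1⟩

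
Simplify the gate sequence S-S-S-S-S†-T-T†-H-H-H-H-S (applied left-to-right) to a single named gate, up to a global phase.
I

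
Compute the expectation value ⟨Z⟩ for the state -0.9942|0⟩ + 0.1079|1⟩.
0.9768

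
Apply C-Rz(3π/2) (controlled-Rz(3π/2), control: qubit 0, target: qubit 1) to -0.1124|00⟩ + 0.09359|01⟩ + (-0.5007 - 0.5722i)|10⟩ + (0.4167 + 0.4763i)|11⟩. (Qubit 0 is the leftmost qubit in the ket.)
-0.1124|00⟩ + 0.09359|01⟩ + (-0.05056 + 0.7587i)|10⟩ + (-0.6314 - 0.04214i)|11⟩

C-Rz(3π/2) leaves the control-|0⟩ kets |00⟩, |01⟩ unchanged and applies Rz(3π/2) to qubit 1 on the control-|1⟩ pair (|10⟩, |11⟩).
Rz(3π/2) = [[e^(−iθ/2), 0], [0, e^(iθ/2)]] with e^(±iθ/2) = cos(θ/2) ± i·sin(θ/2); θ = 3π/2, cos(θ/2) ≈ -0.707107, sin(θ/2) ≈ 0.707107.
With a = amp(|10⟩) = (-0.5007 - 0.5722i) and b = amp(|11⟩) = (0.4167 + 0.4763i):
new amp(|10⟩) = (-0.707107 - 0.707107i)·a = (-0.05056 + 0.7587i)
new amp(|11⟩) = (-0.707107 + 0.707107i)·b = (-0.6314 - 0.04214i)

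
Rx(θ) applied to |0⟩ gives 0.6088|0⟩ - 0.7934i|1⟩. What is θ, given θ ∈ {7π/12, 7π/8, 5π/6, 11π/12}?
7π/12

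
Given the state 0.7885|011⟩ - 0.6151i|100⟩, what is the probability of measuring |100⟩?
0.3783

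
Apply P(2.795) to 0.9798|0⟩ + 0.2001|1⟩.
0.9798|0⟩ + (-0.1882 + 0.06797i)|1⟩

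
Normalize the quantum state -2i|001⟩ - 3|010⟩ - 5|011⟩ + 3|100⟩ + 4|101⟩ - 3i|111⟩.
-0.2357i|001⟩ - 1/√8|010⟩ - 0.5893|011⟩ + 1/√8|100⟩ + 0.4714|101⟩ - (1/√8)i|111⟩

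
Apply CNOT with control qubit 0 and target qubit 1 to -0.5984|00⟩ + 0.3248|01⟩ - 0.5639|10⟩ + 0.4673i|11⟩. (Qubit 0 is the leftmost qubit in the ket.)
-0.5984|00⟩ + 0.3248|01⟩ + 0.4673i|10⟩ - 0.5639|11⟩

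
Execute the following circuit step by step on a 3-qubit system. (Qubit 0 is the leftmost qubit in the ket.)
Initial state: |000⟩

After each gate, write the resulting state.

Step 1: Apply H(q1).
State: 1/√2|000⟩ + 1/√2|010⟩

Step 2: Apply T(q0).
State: 1/√2|000⟩ + 1/√2|010⟩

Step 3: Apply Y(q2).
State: (1/√2)i|001⟩ + (1/√2)i|011⟩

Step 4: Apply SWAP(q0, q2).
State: (1/√2)i|100⟩ + (1/√2)i|110⟩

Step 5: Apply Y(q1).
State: 1/√2|100⟩ - 1/√2|110⟩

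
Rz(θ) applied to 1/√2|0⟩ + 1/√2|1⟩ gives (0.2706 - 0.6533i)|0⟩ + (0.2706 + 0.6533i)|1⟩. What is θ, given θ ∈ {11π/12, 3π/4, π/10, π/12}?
3π/4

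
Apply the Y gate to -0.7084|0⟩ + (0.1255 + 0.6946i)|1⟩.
(0.6946 - 0.1255i)|0⟩ - 0.7084i|1⟩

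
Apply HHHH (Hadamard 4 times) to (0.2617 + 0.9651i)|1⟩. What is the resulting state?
(0.2617 + 0.9651i)|1⟩

H² = I, so an even number of Hadamards cancels: H^4 = I and the state is unchanged.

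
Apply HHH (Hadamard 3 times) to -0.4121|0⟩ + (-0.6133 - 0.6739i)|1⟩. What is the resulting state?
(-0.7251 - 0.4765i)|0⟩ + (0.1423 + 0.4765i)|1⟩

H² = I, so H^3 = H: a single Hadamard. With (a, b) = (-0.4121, (-0.6133 - 0.6739i)), H gives ((a + b)/√2, (a − b)/√2) = ((-0.7251 - 0.4765i), (0.1423 + 0.4765i)).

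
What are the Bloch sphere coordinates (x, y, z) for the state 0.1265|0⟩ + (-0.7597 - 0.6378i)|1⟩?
(-0.1922, -0.1614, -0.9679)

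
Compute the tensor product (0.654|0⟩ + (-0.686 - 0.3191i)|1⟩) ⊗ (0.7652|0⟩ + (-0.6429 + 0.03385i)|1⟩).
0.5004|00⟩ + (-0.4205 + 0.02214i)|01⟩ + (-0.5249 - 0.2442i)|10⟩ + (0.4518 + 0.1819i)|11⟩

amp(|b₁b₂…⟩) = product of the factor amplitudes for bits b₁, b₂, …; only kets whose every factor amplitude is nonzero survive.
|00⟩: (0.654)(0.7652) = 0.5004
|01⟩: (0.654)(-0.6429 + 0.03385i) = (-0.4205 + 0.02214i)
|10⟩: (-0.686 - 0.3191i)(0.7652) = (-0.5249 - 0.2442i)
|11⟩: (-0.686 - 0.3191i)(-0.6429 + 0.03385i) = (0.4518 + 0.1819i)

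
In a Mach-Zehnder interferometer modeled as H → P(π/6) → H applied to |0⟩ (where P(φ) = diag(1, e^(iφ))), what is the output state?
(0.933 + 0.25i)|0⟩ + (0.06699 - 0.25i)|1⟩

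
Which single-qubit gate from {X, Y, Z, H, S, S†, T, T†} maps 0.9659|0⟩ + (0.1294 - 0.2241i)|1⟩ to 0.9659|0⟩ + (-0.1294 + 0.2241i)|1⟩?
Z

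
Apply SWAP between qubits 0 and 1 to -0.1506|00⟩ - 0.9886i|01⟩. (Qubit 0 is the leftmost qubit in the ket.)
-0.1506|00⟩ - 0.9886i|10⟩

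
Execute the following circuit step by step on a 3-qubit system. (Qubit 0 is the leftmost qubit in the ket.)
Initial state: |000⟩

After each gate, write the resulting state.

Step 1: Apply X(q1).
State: |010⟩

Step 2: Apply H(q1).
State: 1/√2|000⟩ - 1/√2|010⟩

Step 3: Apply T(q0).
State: 1/√2|000⟩ - 1/√2|010⟩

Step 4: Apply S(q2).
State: 1/√2|000⟩ - 1/√2|010⟩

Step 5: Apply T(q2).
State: 1/√2|000⟩ - 1/√2|010⟩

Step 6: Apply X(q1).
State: -1/√2|000⟩ + 1/√2|010⟩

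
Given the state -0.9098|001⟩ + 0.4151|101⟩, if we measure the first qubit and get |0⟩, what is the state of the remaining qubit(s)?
-|01⟩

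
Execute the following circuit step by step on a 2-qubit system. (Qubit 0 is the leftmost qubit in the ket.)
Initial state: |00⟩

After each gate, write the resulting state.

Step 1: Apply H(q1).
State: 1/√2|00⟩ + 1/√2|01⟩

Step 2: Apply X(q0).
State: 1/√2|10⟩ + 1/√2|11⟩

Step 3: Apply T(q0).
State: (1/2 + (1/2)i)|10⟩ + (1/2 + (1/2)i)|11⟩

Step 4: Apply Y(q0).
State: (1/2 - (1/2)i)|00⟩ + (1/2 - (1/2)i)|01⟩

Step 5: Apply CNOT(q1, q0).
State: (1/2 - (1/2)i)|00⟩ + (1/2 - (1/2)i)|11⟩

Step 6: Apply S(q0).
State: (1/2 - (1/2)i)|00⟩ + (1/2 + (1/2)i)|11⟩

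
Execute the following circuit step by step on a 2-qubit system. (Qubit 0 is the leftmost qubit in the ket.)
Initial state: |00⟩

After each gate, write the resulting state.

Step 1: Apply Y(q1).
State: i|01⟩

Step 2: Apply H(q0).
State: (1/√2)i|01⟩ + (1/√2)i|11⟩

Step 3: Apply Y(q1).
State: 1/√2|00⟩ + 1/√2|10⟩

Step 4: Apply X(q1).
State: 1/√2|01⟩ + 1/√2|11⟩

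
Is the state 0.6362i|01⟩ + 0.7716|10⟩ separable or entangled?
Entangled

Writing the state as a|00⟩ + b|01⟩ + c|10⟩ + d|11⟩, it is a product state iff ad − bc = 0.
Here (a, b, c, d) = (0, 0.6362i, 0.7716, 0): ad − bc = (0)(0) − (0.6362i)(0.7716) = -0.4909i ≠ 0, so the state is entangled.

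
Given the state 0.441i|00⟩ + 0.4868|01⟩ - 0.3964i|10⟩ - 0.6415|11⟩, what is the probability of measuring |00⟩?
0.1945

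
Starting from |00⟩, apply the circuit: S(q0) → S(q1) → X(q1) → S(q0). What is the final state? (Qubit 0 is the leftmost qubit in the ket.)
|01⟩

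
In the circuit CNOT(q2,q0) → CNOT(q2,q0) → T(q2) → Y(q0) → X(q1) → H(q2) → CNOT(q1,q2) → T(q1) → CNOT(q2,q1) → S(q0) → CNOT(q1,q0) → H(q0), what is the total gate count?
12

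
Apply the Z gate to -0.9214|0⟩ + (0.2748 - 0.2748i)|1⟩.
-0.9214|0⟩ + (-0.2748 + 0.2748i)|1⟩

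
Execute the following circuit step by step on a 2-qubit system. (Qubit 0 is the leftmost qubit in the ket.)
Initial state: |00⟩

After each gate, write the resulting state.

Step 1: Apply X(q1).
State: |01⟩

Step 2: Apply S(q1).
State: i|01⟩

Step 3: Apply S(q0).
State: i|01⟩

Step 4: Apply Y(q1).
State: |00⟩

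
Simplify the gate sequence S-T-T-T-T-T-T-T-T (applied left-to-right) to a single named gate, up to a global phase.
S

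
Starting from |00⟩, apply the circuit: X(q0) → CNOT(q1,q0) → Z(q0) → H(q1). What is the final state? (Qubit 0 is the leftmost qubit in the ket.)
-1/√2|10⟩ - 1/√2|11⟩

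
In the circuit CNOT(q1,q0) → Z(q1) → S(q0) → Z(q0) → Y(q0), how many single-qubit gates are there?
4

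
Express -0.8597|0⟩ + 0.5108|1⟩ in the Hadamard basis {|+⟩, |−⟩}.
-0.2467|+⟩ - 0.9691|−⟩

With |ψ⟩ = α|0⟩ + β|1⟩, the Hadamard-basis coefficients are ⟨+|ψ⟩ = (α + β)/√2 and ⟨−|ψ⟩ = (α − β)/√2.
Here α = -0.8597, β = 0.5108: (α + β)/√2 = -0.2467, (α − β)/√2 = -0.9691.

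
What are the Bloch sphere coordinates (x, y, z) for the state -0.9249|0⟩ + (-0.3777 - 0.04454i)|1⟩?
(0.6987, 0.08239, 0.7108)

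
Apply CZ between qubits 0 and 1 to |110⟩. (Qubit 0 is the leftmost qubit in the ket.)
-|110⟩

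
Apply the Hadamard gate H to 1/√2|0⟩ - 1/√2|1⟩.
|1⟩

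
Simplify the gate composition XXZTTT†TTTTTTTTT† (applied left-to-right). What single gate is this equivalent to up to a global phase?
Z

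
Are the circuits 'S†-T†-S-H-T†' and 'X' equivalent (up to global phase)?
No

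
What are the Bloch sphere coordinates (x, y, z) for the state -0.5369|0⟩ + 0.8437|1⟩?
(-0.906, 0, -0.4236)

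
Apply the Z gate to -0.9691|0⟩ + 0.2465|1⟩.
-0.9691|0⟩ - 0.2465|1⟩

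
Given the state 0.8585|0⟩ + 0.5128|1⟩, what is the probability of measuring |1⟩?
0.263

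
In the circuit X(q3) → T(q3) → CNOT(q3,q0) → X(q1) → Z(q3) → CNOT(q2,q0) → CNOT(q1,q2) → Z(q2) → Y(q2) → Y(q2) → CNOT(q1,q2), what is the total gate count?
11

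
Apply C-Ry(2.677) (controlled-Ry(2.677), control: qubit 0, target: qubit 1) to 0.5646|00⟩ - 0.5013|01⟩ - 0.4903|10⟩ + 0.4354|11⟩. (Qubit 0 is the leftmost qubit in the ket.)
0.5646|00⟩ - 0.5013|01⟩ - 0.5366|10⟩ - 0.3769|11⟩

C-Ry(2.677) leaves the control-|0⟩ kets |00⟩, |01⟩ unchanged and applies Ry(2.677) to qubit 1 on the control-|1⟩ pair (|10⟩, |11⟩).
Ry(2.677) = [[cos(θ/2), −sin(θ/2)], [sin(θ/2), cos(θ/2)]]; θ = 2.677, cos(θ/2) ≈ 0.230213, sin(θ/2) ≈ 0.97314.
With a = amp(|10⟩) = -0.4903 and b = amp(|11⟩) = 0.4354:
new amp(|10⟩) = (0.230213)·a + (-0.97314)·b = -0.5366
new amp(|11⟩) = (0.97314)·a + (0.230213)·b = -0.3769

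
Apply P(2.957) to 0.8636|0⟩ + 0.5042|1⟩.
0.8636|0⟩ + (-0.4956 + 0.09254i)|1⟩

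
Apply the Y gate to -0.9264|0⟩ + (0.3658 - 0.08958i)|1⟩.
(-0.08958 - 0.3658i)|0⟩ - 0.9264i|1⟩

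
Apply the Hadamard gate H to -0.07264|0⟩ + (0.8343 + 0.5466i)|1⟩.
(0.5386 + 0.3865i)|0⟩ + (-0.6413 - 0.3865i)|1⟩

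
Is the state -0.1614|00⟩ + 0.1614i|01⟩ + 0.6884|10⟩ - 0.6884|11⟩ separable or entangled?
Entangled

Writing the state as a|00⟩ + b|01⟩ + c|10⟩ + d|11⟩, it is a product state iff ad − bc = 0.
Here (a, b, c, d) = (-0.1614, 0.1614i, 0.6884, -0.6884): ad − bc = (-0.1614)(-0.6884) − (0.1614i)(0.6884) = (0.1111 - 0.1111i) ≠ 0, so the state is entangled.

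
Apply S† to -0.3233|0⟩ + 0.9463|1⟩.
-0.3233|0⟩ - 0.9463i|1⟩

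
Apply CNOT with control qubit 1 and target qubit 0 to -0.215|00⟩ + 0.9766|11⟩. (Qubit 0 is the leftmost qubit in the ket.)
-0.215|00⟩ + 0.9766|01⟩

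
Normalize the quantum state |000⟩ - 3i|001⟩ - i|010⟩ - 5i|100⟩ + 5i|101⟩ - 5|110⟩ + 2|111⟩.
0.1054|000⟩ - 0.3162i|001⟩ - 0.1054i|010⟩ - 0.527i|100⟩ + 0.527i|101⟩ - 0.527|110⟩ + 0.2108|111⟩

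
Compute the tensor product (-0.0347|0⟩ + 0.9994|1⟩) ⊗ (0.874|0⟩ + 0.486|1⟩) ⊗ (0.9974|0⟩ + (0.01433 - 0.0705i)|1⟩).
-0.03025|000⟩ + (-0.0004346 + 0.002138i)|001⟩ - 0.01682|010⟩ + (-0.0002417 + 0.001189i)|011⟩ + 0.8712|100⟩ + (0.01252 - 0.06158i)|101⟩ + 0.4844|110⟩ + (0.00696 - 0.03424i)|111⟩

amp(|b₁b₂…⟩) = product of the factor amplitudes for bits b₁, b₂, …; only kets whose every factor amplitude is nonzero survive.
|000⟩: (-0.0347)(0.874)(0.9974) = -0.03025
|001⟩: (-0.0347)(0.874)(0.01433 - 0.0705i) = (-0.0004346 + 0.002138i)
|010⟩: (-0.0347)(0.486)(0.9974) = -0.01682
|011⟩: (-0.0347)(0.486)(0.01433 - 0.0705i) = (-0.0002417 + 0.001189i)
|100⟩: (0.9994)(0.874)(0.9974) = 0.8712
|101⟩: (0.9994)(0.874)(0.01433 - 0.0705i) = (0.01252 - 0.06158i)
|110⟩: (0.9994)(0.486)(0.9974) = 0.4844
|111⟩: (0.9994)(0.486)(0.01433 - 0.0705i) = (0.00696 - 0.03424i)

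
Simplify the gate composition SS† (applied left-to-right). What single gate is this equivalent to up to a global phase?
I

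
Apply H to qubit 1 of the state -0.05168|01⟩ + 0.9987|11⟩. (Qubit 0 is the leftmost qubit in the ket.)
-0.03654|00⟩ + 0.03654|01⟩ + 0.7062|10⟩ - 0.7062|11⟩

H on qubit 1 mixes each pair of kets that differ only in qubit 1: amplitudes (a, b) of (|…0…⟩, |…1…⟩) become ((a + b)/√2, (a − b)/√2). Kets absent from the input have amplitude 0.
(|00⟩, |01⟩): (a, b) = (0, -0.05168) → (-0.03654, 0.03654)
(|10⟩, |11⟩): (a, b) = (0, 0.9987) → (0.7062, -0.7062)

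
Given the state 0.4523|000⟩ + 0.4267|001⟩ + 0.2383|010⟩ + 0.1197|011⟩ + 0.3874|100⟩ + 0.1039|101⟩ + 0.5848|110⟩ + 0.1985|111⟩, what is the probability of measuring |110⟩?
0.342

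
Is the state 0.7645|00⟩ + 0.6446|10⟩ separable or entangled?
Separable

Writing the state as a|00⟩ + b|01⟩ + c|10⟩ + d|11⟩, it is a product state iff ad − bc = 0.
Here (a, b, c, d) = (0.7645, 0, 0.6446, 0): ad − bc = (0.7645)(0) − (0)(0.6446) = 0, so the state is separable.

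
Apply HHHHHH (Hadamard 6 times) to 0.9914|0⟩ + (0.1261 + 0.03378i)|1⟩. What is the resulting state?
0.9914|0⟩ + (0.1261 + 0.03378i)|1⟩

H² = I, so an even number of Hadamards cancels: H^6 = I and the state is unchanged.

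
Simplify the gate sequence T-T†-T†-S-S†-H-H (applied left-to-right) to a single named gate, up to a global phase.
T†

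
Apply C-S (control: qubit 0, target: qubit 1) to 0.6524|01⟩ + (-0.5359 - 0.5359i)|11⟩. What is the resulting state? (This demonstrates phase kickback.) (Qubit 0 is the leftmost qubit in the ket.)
0.6524|01⟩ + (0.5359 - 0.5359i)|11⟩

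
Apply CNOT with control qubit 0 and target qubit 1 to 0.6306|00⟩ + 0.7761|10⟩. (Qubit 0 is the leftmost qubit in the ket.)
0.6306|00⟩ + 0.7761|11⟩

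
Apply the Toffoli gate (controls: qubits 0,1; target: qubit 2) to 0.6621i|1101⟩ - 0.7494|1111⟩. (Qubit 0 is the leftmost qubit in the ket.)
-0.7494|1101⟩ + 0.6621i|1111⟩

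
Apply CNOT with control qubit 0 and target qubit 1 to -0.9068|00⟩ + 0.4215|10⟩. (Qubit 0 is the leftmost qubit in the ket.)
-0.9068|00⟩ + 0.4215|11⟩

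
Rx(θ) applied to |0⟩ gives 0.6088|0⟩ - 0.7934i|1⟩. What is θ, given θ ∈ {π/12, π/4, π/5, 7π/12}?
7π/12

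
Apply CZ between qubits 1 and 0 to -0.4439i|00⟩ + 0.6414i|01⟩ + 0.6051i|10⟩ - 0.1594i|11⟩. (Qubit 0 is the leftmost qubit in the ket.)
-0.4439i|00⟩ + 0.6414i|01⟩ + 0.6051i|10⟩ + 0.1594i|11⟩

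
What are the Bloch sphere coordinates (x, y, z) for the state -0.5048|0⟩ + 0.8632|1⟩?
(-0.8715, 0, -0.4903)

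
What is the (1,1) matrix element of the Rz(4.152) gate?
(-0.484 + 0.8751i)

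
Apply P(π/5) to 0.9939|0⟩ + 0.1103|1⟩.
0.9939|0⟩ + (0.08923 + 0.06483i)|1⟩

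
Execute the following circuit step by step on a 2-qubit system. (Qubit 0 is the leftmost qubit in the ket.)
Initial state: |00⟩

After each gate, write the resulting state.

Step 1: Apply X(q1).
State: |01⟩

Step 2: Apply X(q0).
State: |11⟩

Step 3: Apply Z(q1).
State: -|11⟩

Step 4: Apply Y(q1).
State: i|10⟩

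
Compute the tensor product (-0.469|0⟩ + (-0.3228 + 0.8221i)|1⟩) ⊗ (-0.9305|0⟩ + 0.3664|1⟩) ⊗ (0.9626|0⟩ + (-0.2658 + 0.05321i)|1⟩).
0.4201|000⟩ + (-0.116 + 0.02322i)|001⟩ - 0.1654|010⟩ + (0.04568 - 0.009144i)|011⟩ + (0.2891 - 0.7364i)|100⟩ + (-0.03913 + 0.2193i)|101⟩ + (-0.1139 + 0.29i)|110⟩ + (0.01541 - 0.08636i)|111⟩

amp(|b₁b₂…⟩) = product of the factor amplitudes for bits b₁, b₂, …; only kets whose every factor amplitude is nonzero survive.
|000⟩: (-0.469)(-0.9305)(0.9626) = 0.4201
|001⟩: (-0.469)(-0.9305)(-0.2658 + 0.05321i) = (-0.116 + 0.02322i)
|010⟩: (-0.469)(0.3664)(0.9626) = -0.1654
|011⟩: (-0.469)(0.3664)(-0.2658 + 0.05321i) = (0.04568 - 0.009144i)
|100⟩: (-0.3228 + 0.8221i)(-0.9305)(0.9626) = (0.2891 - 0.7364i)
|101⟩: (-0.3228 + 0.8221i)(-0.9305)(-0.2658 + 0.05321i) = (-0.03913 + 0.2193i)
|110⟩: (-0.3228 + 0.8221i)(0.3664)(0.9626) = (-0.1139 + 0.29i)
|111⟩: (-0.3228 + 0.8221i)(0.3664)(-0.2658 + 0.05321i) = (0.01541 - 0.08636i)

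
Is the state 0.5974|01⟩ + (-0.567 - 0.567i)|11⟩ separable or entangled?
Separable

Writing the state as a|00⟩ + b|01⟩ + c|10⟩ + d|11⟩, it is a product state iff ad − bc = 0.
Here (a, b, c, d) = (0, 0.5974, 0, (-0.567 - 0.567i)): ad − bc = (0)(-0.567 - 0.567i) − (0.5974)(0) = 0, so the state is separable.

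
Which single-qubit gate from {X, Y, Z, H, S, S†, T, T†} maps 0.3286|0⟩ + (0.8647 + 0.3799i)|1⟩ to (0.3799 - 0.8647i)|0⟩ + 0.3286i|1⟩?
Y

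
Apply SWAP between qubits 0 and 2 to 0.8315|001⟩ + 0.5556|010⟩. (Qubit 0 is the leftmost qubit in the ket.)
0.5556|010⟩ + 0.8315|100⟩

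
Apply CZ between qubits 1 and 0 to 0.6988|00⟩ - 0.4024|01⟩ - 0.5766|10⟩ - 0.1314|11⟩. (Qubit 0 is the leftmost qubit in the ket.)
0.6988|00⟩ - 0.4024|01⟩ - 0.5766|10⟩ + 0.1314|11⟩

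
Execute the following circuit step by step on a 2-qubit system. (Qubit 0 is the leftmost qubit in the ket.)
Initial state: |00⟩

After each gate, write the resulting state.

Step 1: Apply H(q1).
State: 1/√2|00⟩ + 1/√2|01⟩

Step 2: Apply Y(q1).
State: -(1/√2)i|00⟩ + (1/√2)i|01⟩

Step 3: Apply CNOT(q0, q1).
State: -(1/√2)i|00⟩ + (1/√2)i|01⟩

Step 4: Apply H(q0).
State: -(1/2)i|00⟩ + (1/2)i|01⟩ - (1/2)i|10⟩ + (1/2)i|11⟩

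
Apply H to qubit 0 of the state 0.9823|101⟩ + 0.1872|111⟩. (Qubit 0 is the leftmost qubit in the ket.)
0.6946|001⟩ + 0.1324|011⟩ - 0.6946|101⟩ - 0.1324|111⟩

H on qubit 0 mixes each pair of kets that differ only in qubit 0: amplitudes (a, b) of (|…0…⟩, |…1…⟩) become ((a + b)/√2, (a − b)/√2). Kets absent from the input have amplitude 0.
(|001⟩, |101⟩): (a, b) = (0, 0.9823) → (0.6946, -0.6946)
(|011⟩, |111⟩): (a, b) = (0, 0.1872) → (0.1324, -0.1324)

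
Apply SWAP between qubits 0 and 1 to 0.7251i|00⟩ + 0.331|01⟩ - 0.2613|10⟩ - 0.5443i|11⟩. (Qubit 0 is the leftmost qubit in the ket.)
0.7251i|00⟩ - 0.2613|01⟩ + 0.331|10⟩ - 0.5443i|11⟩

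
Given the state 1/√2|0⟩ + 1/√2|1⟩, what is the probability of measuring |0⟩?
1/2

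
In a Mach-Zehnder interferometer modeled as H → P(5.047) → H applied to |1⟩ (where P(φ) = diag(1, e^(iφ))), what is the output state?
(0.3358 + 0.4723i)|0⟩ + (0.6642 - 0.4723i)|1⟩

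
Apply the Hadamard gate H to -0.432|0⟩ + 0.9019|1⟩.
0.3323|0⟩ - 0.9432|1⟩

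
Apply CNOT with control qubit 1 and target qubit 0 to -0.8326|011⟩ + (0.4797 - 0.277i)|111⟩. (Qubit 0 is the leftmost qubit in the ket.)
(0.4797 - 0.277i)|011⟩ - 0.8326|111⟩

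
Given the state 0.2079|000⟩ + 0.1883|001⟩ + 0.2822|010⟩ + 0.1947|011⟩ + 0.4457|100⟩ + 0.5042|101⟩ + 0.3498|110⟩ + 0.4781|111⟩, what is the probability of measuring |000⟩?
0.04322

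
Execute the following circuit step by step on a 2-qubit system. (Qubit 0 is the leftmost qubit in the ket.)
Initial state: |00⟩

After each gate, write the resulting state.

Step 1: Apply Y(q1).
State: i|01⟩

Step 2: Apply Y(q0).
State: -|11⟩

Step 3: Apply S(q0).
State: -i|11⟩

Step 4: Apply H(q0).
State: -(1/√2)i|01⟩ + (1/√2)i|11⟩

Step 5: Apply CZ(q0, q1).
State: -(1/√2)i|01⟩ - (1/√2)i|11⟩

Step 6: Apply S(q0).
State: -(1/√2)i|01⟩ + 1/√2|11⟩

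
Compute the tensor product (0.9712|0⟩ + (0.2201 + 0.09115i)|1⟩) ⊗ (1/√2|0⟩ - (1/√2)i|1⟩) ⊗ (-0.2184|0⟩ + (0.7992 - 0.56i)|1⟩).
-0.15|000⟩ + (0.5488 - 0.3846i)|001⟩ + 0.15i|010⟩ + (-0.3846 - 0.5488i)|011⟩ + (-0.03399 - 0.01408i)|100⟩ + (0.1605 - 0.03564i)|101⟩ + (-0.01408 + 0.03399i)|110⟩ + (-0.03564 - 0.1605i)|111⟩

amp(|b₁b₂…⟩) = product of the factor amplitudes for bits b₁, b₂, …; only kets whose every factor amplitude is nonzero survive.
|000⟩: (0.9712)(1/√2)(-0.2184) = -0.15
|001⟩: (0.9712)(1/√2)(0.7992 - 0.56i) = (0.5488 - 0.3846i)
|010⟩: (0.9712)(-(1/√2)i)(-0.2184) = 0.15i
|011⟩: (0.9712)(-(1/√2)i)(0.7992 - 0.56i) = (-0.3846 - 0.5488i)
|100⟩: (0.2201 + 0.09115i)(1/√2)(-0.2184) = (-0.03399 - 0.01408i)
|101⟩: (0.2201 + 0.09115i)(1/√2)(0.7992 - 0.56i) = (0.1605 - 0.03564i)
|110⟩: (0.2201 + 0.09115i)(-(1/√2)i)(-0.2184) = (-0.01408 + 0.03399i)
|111⟩: (0.2201 + 0.09115i)(-(1/√2)i)(0.7992 - 0.56i) = (-0.03564 - 0.1605i)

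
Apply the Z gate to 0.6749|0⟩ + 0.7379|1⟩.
0.6749|0⟩ - 0.7379|1⟩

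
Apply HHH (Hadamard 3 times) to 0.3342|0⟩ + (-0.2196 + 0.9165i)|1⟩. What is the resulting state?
(0.08103 + 0.6481i)|0⟩ + (0.3916 - 0.6481i)|1⟩

H² = I, so H^3 = H: a single Hadamard. With (a, b) = (0.3342, (-0.2196 + 0.9165i)), H gives ((a + b)/√2, (a − b)/√2) = ((0.08103 + 0.6481i), (0.3916 - 0.6481i)).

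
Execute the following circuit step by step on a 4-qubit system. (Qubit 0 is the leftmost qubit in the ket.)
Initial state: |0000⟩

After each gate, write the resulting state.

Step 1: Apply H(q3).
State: 1/√2|0000⟩ + 1/√2|0001⟩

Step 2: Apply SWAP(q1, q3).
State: 1/√2|0000⟩ + 1/√2|0100⟩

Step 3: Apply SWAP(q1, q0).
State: 1/√2|0000⟩ + 1/√2|1000⟩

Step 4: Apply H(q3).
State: 1/2|0000⟩ + 1/2|0001⟩ + 1/2|1000⟩ + 1/2|1001⟩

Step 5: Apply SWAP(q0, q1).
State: 1/2|0000⟩ + 1/2|0001⟩ + 1/2|0100⟩ + 1/2|0101⟩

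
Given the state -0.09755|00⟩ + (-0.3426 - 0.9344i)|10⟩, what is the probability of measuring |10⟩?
0.9905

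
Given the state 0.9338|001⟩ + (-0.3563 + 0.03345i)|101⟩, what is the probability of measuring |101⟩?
0.1281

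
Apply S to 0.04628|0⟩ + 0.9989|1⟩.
0.04628|0⟩ + 0.9989i|1⟩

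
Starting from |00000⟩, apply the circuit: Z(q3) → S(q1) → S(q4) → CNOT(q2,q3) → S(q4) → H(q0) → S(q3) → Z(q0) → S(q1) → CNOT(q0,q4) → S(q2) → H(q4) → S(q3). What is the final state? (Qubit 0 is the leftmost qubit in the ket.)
1/2|00000⟩ + 1/2|00001⟩ - 1/2|10000⟩ + 1/2|10001⟩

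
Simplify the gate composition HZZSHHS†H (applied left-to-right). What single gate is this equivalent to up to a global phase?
I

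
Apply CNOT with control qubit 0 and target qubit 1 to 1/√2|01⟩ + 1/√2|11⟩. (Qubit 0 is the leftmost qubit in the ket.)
1/√2|01⟩ + 1/√2|10⟩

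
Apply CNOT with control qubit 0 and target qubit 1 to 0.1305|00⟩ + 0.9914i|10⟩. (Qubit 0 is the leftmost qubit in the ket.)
0.1305|00⟩ + 0.9914i|11⟩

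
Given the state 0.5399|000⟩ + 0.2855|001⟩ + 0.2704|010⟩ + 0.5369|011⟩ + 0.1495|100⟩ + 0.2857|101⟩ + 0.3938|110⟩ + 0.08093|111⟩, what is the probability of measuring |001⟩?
0.08151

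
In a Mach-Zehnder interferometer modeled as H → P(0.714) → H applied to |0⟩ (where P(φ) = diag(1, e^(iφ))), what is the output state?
(0.8779 + 0.3274i)|0⟩ + (0.1221 - 0.3274i)|1⟩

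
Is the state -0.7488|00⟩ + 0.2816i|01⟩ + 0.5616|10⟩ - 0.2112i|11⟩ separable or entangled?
Separable

Writing the state as a|00⟩ + b|01⟩ + c|10⟩ + d|11⟩, it is a product state iff ad − bc = 0.
Here (a, b, c, d) = (-0.7488, 0.2816i, 0.5616, -0.2112i): ad − bc = (-0.7488)(-0.2112i) − (0.2816i)(0.5616) = 0, so the state is separable.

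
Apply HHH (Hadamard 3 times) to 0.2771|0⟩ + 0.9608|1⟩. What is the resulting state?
0.8753|0⟩ - 0.4834|1⟩

H² = I, so H^3 = H: a single Hadamard. With (a, b) = (0.2771, 0.9608), H gives ((a + b)/√2, (a − b)/√2) = (0.8753, -0.4834).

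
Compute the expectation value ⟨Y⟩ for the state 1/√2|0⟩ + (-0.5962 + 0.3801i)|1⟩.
0.5375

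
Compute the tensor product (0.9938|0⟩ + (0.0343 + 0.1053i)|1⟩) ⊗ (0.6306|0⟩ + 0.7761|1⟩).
0.6267|00⟩ + 0.7713|01⟩ + (0.02163 + 0.0664i)|10⟩ + (0.02662 + 0.08172i)|11⟩

amp(|b₁b₂…⟩) = product of the factor amplitudes for bits b₁, b₂, …; only kets whose every factor amplitude is nonzero survive.
|00⟩: (0.9938)(0.6306) = 0.6267
|01⟩: (0.9938)(0.7761) = 0.7713
|10⟩: (0.0343 + 0.1053i)(0.6306) = (0.02163 + 0.0664i)
|11⟩: (0.0343 + 0.1053i)(0.7761) = (0.02662 + 0.08172i)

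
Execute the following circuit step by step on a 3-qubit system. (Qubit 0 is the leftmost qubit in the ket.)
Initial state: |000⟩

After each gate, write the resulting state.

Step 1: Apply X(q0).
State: |100⟩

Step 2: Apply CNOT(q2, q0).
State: |100⟩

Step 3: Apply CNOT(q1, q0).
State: |100⟩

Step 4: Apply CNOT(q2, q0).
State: |100⟩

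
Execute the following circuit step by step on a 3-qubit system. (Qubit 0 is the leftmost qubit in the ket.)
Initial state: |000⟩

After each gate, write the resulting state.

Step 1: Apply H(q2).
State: 1/√2|000⟩ + 1/√2|001⟩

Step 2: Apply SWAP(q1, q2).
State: 1/√2|000⟩ + 1/√2|010⟩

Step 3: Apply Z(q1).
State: 1/√2|000⟩ - 1/√2|010⟩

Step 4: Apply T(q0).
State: 1/√2|000⟩ - 1/√2|010⟩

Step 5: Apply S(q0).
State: 1/√2|000⟩ - 1/√2|010⟩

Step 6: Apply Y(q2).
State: (1/√2)i|001⟩ - (1/√2)i|011⟩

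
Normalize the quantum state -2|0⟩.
-|0⟩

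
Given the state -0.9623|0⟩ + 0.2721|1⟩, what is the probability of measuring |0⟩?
0.926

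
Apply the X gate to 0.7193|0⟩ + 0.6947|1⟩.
0.6947|0⟩ + 0.7193|1⟩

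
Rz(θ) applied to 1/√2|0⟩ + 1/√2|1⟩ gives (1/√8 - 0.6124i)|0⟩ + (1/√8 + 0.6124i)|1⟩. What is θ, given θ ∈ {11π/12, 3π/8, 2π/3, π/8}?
2π/3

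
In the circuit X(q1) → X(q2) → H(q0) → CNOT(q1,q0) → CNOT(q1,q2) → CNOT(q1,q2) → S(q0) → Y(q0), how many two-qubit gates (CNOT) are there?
3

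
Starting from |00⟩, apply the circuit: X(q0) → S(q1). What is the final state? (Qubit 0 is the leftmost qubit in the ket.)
|10⟩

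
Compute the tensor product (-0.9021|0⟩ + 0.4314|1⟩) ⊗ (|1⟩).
-0.9021|01⟩ + 0.4314|11⟩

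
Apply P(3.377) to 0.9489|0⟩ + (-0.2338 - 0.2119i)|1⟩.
0.9489|0⟩ + (0.1779 + 0.2606i)|1⟩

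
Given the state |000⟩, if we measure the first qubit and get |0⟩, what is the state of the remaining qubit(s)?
|00⟩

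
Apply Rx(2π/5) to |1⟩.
-0.5878i|0⟩ + 0.809|1⟩

Rx(2π/5) = [[cos(θ/2), −i·sin(θ/2)], [−i·sin(θ/2), cos(θ/2)]]; θ = 2π/5, cos(θ/2) ≈ 0.809017, sin(θ/2) ≈ 0.587785.
With a = amp(|0⟩) = 0 and b = amp(|1⟩) = 1:
new amp(|0⟩) = (0.809017)·a + (-0.587785i)·b = -0.5878i
new amp(|1⟩) = (-0.587785i)·a + (0.809017)·b = 0.809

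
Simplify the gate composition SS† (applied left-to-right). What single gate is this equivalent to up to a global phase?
I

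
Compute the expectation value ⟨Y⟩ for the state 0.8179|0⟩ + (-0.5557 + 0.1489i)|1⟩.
0.2436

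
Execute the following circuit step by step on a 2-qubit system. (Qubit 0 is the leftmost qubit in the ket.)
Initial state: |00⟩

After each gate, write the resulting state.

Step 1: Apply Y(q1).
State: i|01⟩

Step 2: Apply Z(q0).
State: i|01⟩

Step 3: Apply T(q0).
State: i|01⟩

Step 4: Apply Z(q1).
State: -i|01⟩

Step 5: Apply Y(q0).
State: |11⟩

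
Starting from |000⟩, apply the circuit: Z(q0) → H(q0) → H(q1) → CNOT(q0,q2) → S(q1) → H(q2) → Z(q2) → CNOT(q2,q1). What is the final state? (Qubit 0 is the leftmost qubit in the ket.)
1/√8|000⟩ - (1/√8)i|001⟩ + (1/√8)i|010⟩ - 1/√8|011⟩ + 1/√8|100⟩ + (1/√8)i|101⟩ + (1/√8)i|110⟩ + 1/√8|111⟩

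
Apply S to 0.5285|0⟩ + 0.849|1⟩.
0.5285|0⟩ + 0.849i|1⟩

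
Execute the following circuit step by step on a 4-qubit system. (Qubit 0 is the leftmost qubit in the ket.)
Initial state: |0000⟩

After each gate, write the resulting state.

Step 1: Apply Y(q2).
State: i|0010⟩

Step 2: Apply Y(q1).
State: -|0110⟩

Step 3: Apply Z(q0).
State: -|0110⟩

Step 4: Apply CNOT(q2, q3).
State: -|0111⟩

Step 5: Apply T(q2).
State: (-1/√2 - (1/√2)i)|0111⟩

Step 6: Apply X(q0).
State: (-1/√2 - (1/√2)i)|1111⟩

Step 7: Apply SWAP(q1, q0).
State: (-1/√2 - (1/√2)i)|1111⟩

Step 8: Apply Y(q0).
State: (-1/√2 + (1/√2)i)|0111⟩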